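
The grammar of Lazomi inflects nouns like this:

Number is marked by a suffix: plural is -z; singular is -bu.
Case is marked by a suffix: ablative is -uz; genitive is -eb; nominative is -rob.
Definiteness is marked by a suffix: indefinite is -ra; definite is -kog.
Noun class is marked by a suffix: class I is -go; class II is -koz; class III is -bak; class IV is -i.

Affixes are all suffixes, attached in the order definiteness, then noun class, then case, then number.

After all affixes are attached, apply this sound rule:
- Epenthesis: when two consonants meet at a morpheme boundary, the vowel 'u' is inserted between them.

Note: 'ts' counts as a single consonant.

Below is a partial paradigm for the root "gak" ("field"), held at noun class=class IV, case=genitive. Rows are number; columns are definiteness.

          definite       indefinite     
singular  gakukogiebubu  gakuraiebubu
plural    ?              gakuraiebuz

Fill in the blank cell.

gakukogiebuz

Attach definiteness definite -kog → gakkog.
Attach noun class class IV -i → gakkogi.
Attach case genitive -eb → gakkogieb.
Attach number plural -z → gakkogiebz.
Apply epenthesis: gakkogiebz → gakukogiebuz.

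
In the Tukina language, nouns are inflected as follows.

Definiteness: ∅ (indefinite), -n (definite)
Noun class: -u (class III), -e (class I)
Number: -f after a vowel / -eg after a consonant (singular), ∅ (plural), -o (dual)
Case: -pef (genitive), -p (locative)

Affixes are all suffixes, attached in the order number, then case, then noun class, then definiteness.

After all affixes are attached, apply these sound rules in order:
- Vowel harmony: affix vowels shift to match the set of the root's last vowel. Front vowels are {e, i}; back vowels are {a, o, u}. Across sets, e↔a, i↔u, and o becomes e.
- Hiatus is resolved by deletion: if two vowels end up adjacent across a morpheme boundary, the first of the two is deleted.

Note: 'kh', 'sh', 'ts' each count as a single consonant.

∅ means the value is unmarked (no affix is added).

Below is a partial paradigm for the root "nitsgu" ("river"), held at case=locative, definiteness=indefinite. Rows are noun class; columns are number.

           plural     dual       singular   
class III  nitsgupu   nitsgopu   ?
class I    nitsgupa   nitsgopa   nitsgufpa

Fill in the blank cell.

nitsgufpu

Attach number singular -f (after vowel 'u') → nitsguf.
Attach case locative -p → nitsgufp.
Attach noun class class III -u → nitsgufpu.
definiteness = indefinite: zero marking, form stays nitsgufpu.
Vowel harmony: no change.
Vowel deletion: no change.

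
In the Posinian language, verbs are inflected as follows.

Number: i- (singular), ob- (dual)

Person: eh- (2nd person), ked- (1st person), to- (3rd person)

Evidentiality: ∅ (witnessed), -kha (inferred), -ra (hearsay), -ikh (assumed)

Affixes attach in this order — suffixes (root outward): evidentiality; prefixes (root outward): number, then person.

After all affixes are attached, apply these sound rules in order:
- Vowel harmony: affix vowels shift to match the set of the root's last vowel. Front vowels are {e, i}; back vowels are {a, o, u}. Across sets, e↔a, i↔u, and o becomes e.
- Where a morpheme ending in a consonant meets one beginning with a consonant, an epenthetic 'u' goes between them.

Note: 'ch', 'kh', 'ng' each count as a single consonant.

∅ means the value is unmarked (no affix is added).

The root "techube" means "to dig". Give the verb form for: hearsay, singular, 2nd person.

Attach number singular i- → itechube.
Attach evidentiality hearsay -ra → itechubera.
Attach person 2nd person eh- → ehitechubera.
Apply vowel harmony: ehitechubera → ehitechubere.
Epenthesis: no change.

ehitechubere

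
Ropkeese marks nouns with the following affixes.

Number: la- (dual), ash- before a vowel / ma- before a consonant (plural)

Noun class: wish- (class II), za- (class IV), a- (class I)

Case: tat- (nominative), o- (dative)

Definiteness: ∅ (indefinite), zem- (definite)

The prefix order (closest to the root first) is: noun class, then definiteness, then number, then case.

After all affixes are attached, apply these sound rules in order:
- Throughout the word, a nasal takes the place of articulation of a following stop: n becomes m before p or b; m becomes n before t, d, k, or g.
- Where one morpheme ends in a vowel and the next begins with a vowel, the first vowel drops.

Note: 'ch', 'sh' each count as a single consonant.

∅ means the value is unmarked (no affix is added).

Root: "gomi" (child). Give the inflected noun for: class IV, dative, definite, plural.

Attach noun class class IV za- → zagomi.
Attach definiteness definite zem- → zemzagomi.
Attach number plural ma- (before consonant 'z') → mazemzagomi.
Attach case dative o- → omazemzagomi.
Nasal assimilation: no change.
Vowel deletion: no change.

omazemzagomi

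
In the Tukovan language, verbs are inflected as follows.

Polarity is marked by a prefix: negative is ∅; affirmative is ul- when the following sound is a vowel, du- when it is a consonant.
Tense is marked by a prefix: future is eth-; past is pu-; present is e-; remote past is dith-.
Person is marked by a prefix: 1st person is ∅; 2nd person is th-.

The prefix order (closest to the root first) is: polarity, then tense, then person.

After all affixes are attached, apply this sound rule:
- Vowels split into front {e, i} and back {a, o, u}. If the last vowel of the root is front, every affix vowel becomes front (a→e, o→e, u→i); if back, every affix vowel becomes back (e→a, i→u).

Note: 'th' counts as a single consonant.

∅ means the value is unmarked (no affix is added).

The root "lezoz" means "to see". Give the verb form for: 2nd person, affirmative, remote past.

thduthdulezoz

Attach polarity affirmative du- (before consonant 'l') → dulezoz.
Attach tense remote past dith- → dithdulezoz.
Attach person 2nd person th- → thdithdulezoz.
Apply vowel harmony: thdithdulezoz → thduthdulezoz.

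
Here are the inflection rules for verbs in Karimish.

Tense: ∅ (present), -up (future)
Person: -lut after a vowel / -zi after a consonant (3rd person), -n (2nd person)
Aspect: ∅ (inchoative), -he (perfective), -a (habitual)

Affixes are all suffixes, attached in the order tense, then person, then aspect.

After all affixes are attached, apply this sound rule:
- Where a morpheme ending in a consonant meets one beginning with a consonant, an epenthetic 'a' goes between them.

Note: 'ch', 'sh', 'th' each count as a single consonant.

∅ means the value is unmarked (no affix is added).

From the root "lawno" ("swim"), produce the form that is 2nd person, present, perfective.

lawnonahe

tense = present: zero marking, form stays lawno.
Attach person 2nd person -n → lawnon.
Attach aspect perfective -he → lawnonhe.
Apply epenthesis: lawnonhe → lawnonahe.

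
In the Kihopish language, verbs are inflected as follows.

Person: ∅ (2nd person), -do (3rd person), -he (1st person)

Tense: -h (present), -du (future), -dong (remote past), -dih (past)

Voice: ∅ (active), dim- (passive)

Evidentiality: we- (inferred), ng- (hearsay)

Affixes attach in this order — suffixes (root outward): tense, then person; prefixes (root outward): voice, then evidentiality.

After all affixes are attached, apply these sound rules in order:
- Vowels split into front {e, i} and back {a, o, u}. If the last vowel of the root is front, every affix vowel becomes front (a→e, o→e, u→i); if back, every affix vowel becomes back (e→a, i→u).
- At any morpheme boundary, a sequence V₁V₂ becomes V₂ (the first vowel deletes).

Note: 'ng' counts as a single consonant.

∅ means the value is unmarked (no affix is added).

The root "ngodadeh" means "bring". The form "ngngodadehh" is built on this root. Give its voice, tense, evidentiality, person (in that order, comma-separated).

active, present, hearsay, 2nd person

Segment: ng-ngodadeh-h.
voice: ∅ → active.
tense: -h → present.
evidentiality: ng- → hearsay.
person: ∅ → 2nd person.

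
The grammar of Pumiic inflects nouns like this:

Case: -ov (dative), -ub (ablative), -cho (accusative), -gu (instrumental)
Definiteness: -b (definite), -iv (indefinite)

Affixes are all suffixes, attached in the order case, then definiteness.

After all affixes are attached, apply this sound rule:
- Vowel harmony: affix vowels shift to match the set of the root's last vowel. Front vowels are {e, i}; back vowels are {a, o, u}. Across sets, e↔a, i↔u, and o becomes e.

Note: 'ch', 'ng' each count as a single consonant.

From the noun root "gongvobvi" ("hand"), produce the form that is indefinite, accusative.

Attach case accusative -cho → gongvobvicho.
Attach definiteness indefinite -iv → gongvobvichoiv.
Apply vowel harmony: gongvobvichoiv → gongvobvicheiv.

gongvobvicheiv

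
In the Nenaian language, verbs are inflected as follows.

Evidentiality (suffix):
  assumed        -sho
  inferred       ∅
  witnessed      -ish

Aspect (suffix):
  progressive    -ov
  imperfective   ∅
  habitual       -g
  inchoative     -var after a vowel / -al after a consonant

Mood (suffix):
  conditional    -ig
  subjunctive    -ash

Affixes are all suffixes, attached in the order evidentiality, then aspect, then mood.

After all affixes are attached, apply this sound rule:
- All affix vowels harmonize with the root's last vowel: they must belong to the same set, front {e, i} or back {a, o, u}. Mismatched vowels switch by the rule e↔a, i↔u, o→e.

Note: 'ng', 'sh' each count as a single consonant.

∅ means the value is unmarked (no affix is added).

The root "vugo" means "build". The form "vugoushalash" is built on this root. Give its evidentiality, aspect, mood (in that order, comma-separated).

Segment: vugo-ish-al-ash.
evidentiality: -ish → witnessed.
aspect: -var/al → inchoative.
mood: -ash → subjunctive.

witnessed, inchoative, subjunctive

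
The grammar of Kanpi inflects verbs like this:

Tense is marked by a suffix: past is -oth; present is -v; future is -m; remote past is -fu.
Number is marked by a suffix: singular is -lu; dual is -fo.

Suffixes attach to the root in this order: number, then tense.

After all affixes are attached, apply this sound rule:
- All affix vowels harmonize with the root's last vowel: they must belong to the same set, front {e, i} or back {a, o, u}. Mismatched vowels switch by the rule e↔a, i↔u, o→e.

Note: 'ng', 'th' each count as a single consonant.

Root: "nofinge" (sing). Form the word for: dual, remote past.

Attach number dual -fo → nofingefo.
Attach tense remote past -fu → nofingefofu.
Apply vowel harmony: nofingefofu → nofingefefi.

nofingefefi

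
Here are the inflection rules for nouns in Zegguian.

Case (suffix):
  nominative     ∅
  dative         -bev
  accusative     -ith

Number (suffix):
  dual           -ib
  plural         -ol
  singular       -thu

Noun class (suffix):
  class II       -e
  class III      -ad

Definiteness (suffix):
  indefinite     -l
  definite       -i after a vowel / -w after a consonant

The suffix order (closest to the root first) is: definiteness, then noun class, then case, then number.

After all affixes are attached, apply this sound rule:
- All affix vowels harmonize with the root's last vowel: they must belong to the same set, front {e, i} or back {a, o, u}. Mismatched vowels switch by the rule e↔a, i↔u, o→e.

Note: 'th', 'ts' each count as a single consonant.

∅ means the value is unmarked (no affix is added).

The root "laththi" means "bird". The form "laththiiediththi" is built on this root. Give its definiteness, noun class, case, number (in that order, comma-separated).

Segment: laththi-i-ad-ith-thu.
definiteness: -i/w → definite.
noun class: -ad → class III.
case: -ith → accusative.
number: -thu → singular.

definite, class III, accusative, singular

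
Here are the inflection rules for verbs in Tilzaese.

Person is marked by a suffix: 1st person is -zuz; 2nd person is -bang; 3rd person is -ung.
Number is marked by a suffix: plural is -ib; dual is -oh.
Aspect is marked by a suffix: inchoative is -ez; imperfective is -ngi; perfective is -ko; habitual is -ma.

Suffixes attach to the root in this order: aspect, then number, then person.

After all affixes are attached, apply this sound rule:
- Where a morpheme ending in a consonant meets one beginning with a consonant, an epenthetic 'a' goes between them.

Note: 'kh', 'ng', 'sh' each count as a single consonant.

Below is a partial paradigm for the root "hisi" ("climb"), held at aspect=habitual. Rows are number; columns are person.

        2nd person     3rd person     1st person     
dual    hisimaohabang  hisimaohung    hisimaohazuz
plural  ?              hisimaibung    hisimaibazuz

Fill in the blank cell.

Attach aspect habitual -ma → hisima.
Attach number plural -ib → hisimaib.
Attach person 2nd person -bang → hisimaibbang.
Apply epenthesis: hisimaibbang → hisimaibabang.

hisimaibabang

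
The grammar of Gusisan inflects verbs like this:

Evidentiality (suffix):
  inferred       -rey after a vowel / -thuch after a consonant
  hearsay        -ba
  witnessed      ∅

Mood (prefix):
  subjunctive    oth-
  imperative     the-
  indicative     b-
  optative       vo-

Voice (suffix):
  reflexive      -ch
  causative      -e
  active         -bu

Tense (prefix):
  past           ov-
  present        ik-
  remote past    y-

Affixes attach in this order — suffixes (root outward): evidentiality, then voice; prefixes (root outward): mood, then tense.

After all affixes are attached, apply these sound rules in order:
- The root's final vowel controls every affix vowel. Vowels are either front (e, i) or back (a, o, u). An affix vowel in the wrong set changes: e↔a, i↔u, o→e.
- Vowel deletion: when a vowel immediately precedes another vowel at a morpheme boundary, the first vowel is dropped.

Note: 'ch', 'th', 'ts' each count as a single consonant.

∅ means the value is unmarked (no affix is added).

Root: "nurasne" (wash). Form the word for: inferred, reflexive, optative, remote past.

Attach mood optative vo- → vonurasne.
Attach evidentiality inferred -rey (after vowel 'e') → vonurasnerey.
Attach tense remote past y- → yvonurasnerey.
Attach voice reflexive -ch → yvonurasnereych.
Apply vowel harmony: yvonurasnereych → yvenurasnereych.
Vowel deletion: no change.

yvenurasnereych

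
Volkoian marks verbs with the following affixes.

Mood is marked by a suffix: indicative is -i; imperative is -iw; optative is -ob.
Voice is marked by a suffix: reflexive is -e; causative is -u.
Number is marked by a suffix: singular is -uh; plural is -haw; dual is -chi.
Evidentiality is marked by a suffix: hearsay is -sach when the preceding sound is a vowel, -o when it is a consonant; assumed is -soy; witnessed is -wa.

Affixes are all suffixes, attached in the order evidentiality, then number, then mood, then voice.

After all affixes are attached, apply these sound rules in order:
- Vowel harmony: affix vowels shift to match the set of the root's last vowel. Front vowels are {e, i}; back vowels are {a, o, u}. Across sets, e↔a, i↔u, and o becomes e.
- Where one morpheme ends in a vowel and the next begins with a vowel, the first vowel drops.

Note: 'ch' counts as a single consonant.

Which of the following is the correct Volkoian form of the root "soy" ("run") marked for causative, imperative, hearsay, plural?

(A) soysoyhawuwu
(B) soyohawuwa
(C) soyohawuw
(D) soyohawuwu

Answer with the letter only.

Attach evidentiality hearsay -o (after consonant 'y') → soyo.
Attach number plural -haw → soyohaw.
Attach mood imperative -iw → soyohawiw.
Attach voice causative -u → soyohawiwu.
Apply vowel harmony: soyohawiwu → soyohawuwu.
Vowel deletion: no change.
So the correct form is soyohawuwu, option (D).
(C) soyohawuw is wrong: it has the affixes in the wrong order.
(B) soyohawuwa is wrong: it uses reflexive instead of causative for voice.
(A) soysoyhawuwu is wrong: it uses assumed instead of hearsay for evidentiality.

D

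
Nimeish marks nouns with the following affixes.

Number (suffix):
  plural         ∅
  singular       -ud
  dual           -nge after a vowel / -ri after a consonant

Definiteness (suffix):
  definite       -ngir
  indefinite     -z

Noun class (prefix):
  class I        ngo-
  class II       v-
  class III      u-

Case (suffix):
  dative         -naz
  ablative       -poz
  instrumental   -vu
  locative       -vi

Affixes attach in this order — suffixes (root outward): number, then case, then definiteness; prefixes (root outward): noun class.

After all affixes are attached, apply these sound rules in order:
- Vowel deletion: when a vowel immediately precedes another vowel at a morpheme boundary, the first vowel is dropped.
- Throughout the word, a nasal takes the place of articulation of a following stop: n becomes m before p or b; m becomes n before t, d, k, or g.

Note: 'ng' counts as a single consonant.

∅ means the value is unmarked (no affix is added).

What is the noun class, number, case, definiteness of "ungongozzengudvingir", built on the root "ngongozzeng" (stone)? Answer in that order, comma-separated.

Segment: u-ngongozzeng-ud-vi-ngir.
noun class: u- → class III.
number: -ud → singular.
case: -vi → locative.
definiteness: -ngir → definite.

class III, singular, locative, definite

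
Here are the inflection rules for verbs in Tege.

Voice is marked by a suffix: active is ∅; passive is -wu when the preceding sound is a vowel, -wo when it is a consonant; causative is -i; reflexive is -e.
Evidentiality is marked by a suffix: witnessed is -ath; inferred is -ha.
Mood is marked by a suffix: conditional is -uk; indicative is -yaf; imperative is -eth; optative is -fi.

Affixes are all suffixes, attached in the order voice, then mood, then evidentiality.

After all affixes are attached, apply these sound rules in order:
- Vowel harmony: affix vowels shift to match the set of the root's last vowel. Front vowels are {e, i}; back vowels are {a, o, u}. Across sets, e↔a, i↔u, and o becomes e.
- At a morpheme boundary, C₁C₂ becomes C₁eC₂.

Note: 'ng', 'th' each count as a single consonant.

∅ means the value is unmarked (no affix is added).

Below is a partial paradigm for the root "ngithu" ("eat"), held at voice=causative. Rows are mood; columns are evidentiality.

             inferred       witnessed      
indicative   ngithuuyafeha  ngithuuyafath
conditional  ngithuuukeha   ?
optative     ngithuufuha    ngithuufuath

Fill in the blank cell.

ngithuuukath

Attach voice causative -i → ngithui.
Attach mood conditional -uk → ngithuiuk.
Attach evidentiality witnessed -ath → ngithuiukath.
Apply vowel harmony: ngithuiukath → ngithuuukath.
Epenthesis: no change.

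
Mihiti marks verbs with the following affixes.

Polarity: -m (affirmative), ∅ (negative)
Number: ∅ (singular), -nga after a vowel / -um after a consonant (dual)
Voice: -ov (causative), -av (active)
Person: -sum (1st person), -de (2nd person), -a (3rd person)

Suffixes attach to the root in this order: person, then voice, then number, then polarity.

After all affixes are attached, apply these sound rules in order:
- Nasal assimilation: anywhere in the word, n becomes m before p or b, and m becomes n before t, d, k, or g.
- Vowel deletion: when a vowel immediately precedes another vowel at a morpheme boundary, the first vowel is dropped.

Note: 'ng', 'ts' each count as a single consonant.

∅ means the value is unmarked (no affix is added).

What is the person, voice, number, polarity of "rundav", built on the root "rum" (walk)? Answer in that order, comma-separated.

2nd person, active, singular, negative

Segment: rum-de-av.
person: -de → 2nd person.
voice: -av → active.
number: ∅ → singular.
polarity: ∅ → negative.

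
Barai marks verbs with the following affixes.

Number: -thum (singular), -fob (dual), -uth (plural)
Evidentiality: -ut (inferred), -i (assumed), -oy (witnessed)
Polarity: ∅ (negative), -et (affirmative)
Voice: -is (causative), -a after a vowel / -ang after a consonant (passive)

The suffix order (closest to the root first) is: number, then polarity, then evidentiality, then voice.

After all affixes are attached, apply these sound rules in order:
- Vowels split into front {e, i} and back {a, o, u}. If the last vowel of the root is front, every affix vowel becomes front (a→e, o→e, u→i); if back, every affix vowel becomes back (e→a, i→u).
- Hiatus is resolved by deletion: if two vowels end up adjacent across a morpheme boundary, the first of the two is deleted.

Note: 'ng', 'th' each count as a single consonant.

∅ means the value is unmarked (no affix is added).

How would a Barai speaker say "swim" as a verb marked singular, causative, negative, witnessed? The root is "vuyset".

Attach number singular -thum → vuysetthum.
polarity = negative: zero marking, form stays vuysetthum.
Attach evidentiality witnessed -oy → vuysetthumoy.
Attach voice causative -is → vuysetthumoyis.
Apply vowel harmony: vuysetthumoyis → vuysetthimeyis.
Vowel deletion: no change.

vuysetthimeyis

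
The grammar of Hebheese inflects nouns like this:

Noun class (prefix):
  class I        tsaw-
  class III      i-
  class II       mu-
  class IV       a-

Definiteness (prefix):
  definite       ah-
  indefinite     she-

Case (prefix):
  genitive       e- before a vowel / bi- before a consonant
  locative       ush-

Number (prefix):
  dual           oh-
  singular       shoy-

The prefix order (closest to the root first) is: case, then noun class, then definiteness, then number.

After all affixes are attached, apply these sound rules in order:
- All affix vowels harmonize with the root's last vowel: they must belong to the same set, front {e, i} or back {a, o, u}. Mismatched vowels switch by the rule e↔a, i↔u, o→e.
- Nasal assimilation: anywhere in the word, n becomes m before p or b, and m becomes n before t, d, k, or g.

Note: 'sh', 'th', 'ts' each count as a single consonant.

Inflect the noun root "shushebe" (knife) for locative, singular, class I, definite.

sheyehtsewishshushebe

Attach case locative ush- → ushshushebe.
Attach noun class class I tsaw- → tsawushshushebe.
Attach definiteness definite ah- → ahtsawushshushebe.
Attach number singular shoy- → shoyahtsawushshushebe.
Apply vowel harmony: shoyahtsawushshushebe → sheyehtsewishshushebe.
Nasal assimilation: no change.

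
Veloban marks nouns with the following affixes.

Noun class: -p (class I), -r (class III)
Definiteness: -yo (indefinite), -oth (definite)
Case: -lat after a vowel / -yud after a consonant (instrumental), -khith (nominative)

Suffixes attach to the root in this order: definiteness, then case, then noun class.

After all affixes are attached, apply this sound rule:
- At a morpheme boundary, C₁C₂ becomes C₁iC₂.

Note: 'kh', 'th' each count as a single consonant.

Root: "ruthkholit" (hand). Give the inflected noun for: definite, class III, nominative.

ruthkholitothikhithir

Attach definiteness definite -oth → ruthkholitoth.
Attach case nominative -khith → ruthkholitothkhith.
Attach noun class class III -r → ruthkholitothkhithr.
Apply epenthesis: ruthkholitothkhithr → ruthkholitothikhithir.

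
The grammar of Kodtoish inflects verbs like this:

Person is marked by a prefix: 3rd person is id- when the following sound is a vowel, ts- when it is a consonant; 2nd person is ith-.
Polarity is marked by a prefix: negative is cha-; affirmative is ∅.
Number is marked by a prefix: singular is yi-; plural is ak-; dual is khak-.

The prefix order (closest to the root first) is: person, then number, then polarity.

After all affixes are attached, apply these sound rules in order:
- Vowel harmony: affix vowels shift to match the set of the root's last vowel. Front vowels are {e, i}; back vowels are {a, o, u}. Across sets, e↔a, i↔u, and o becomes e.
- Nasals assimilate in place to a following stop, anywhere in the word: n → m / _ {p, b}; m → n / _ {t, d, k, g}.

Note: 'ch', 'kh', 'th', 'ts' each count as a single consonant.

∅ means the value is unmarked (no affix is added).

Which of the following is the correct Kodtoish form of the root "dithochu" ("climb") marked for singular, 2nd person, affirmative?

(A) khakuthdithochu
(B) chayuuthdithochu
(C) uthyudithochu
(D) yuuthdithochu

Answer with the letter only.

Attach person 2nd person ith- → ithdithochu.
Attach number singular yi- → yiithdithochu.
polarity = affirmative: zero marking, form stays yiithdithochu.
Apply vowel harmony: yiithdithochu → yuuthdithochu.
Nasal assimilation: no change.
So the correct form is yuuthdithochu, option (D).
(B) chayuuthdithochu is wrong: it uses negative instead of affirmative for polarity.
(A) khakuthdithochu is wrong: it uses dual instead of singular for number.
(C) uthyudithochu is wrong: it has the affixes in the wrong order.

D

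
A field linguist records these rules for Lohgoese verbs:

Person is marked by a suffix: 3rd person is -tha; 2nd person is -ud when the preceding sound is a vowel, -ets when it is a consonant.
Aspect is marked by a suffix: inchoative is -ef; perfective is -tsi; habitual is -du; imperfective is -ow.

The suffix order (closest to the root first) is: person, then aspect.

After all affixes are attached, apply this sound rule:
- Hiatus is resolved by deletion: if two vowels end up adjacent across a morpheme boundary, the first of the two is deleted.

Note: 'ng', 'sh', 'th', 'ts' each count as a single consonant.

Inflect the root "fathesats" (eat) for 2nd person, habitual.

fathesatsetsdu

Attach person 2nd person -ets (after consonant 'ts') → fathesatsets.
Attach aspect habitual -du → fathesatsetsdu.
Vowel deletion: no change.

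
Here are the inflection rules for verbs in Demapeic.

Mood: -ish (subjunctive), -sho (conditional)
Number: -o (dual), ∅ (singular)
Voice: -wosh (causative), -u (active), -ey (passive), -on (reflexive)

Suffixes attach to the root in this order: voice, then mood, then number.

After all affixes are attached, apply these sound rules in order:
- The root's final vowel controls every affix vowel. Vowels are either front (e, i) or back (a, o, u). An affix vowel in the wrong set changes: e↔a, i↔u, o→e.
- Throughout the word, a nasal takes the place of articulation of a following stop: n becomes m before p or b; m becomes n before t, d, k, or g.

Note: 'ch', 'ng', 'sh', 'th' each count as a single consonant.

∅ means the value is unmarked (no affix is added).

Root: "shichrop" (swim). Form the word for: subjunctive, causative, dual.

shichropwoshusho

Attach voice causative -wosh → shichropwosh.
Attach mood subjunctive -ish → shichropwoshish.
Attach number dual -o → shichropwoshisho.
Apply vowel harmony: shichropwoshisho → shichropwoshusho.
Nasal assimilation: no change.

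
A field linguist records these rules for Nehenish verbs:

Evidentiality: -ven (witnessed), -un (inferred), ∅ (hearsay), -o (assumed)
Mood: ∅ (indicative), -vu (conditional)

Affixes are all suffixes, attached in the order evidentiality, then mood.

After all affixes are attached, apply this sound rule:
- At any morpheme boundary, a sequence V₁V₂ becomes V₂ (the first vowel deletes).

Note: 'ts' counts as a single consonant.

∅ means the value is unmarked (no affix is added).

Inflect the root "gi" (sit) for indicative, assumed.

Attach evidentiality assumed -o → gio.
mood = indicative: zero marking, form stays gio.
Apply vowel deletion: gio → go.

go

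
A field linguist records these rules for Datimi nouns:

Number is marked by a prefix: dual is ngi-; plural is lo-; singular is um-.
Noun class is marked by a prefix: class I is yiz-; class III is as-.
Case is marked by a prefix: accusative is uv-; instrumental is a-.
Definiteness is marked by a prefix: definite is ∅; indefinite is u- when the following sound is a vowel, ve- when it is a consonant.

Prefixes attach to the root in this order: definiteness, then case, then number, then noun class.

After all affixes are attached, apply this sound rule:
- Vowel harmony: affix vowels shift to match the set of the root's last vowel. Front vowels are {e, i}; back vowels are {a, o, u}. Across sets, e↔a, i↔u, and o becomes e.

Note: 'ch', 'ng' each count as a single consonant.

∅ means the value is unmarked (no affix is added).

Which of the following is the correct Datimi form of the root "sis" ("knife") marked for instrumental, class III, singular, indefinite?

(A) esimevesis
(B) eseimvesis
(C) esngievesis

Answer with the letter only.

Attach definiteness indefinite ve- (before consonant 's') → vesis.
Attach case instrumental a- → avesis.
Attach number singular um- → umavesis.
Attach noun class class III as- → asumavesis.
Apply vowel harmony: asumavesis → esimevesis.
So the correct form is esimevesis, option (A).
(C) esngievesis is wrong: it uses dual instead of singular for number.
(B) eseimvesis is wrong: it has the affixes in the wrong order.

A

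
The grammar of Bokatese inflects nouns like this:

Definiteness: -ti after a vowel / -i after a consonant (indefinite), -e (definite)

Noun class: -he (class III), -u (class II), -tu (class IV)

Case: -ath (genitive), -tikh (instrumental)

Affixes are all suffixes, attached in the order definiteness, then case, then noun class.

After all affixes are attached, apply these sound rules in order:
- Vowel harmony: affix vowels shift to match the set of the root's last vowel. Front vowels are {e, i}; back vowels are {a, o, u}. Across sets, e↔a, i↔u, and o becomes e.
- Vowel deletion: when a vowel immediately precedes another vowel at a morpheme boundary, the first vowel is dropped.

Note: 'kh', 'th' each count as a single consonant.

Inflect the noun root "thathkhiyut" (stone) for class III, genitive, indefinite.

thathkhiyutathha

Attach definiteness indefinite -i (after consonant 't') → thathkhiyuti.
Attach case genitive -ath → thathkhiyutiath.
Attach noun class class III -he → thathkhiyutiathhe.
Apply vowel harmony: thathkhiyutiathhe → thathkhiyutuathha.
Apply vowel deletion: thathkhiyutuathha → thathkhiyutathha.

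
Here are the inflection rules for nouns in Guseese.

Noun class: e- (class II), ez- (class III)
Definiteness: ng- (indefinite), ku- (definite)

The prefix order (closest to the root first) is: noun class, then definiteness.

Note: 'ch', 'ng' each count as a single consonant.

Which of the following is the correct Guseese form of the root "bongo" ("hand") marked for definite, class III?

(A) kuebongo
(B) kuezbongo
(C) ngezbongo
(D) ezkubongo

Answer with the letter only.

Attach noun class class III ez- → ezbongo.
Attach definiteness definite ku- → kuezbongo.
So the correct form is kuezbongo, option (B).
(D) ezkubongo is wrong: it has the affixes in the wrong order.
(A) kuebongo is wrong: it uses class II instead of class III for noun class.
(C) ngezbongo is wrong: it uses indefinite instead of definite for definiteness.

B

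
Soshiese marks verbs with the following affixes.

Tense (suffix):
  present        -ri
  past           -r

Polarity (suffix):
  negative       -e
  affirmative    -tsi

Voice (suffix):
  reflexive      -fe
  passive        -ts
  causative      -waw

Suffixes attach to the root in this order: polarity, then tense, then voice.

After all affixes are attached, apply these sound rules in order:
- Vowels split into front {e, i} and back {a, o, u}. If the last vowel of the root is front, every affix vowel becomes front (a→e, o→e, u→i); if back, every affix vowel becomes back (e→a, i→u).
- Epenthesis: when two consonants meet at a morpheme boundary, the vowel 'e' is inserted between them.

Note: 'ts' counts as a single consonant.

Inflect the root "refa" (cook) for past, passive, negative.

refaarets

Attach polarity negative -e → refae.
Attach tense past -r → refaer.
Attach voice passive -ts → refaerts.
Apply vowel harmony: refaerts → refaarts.
Apply epenthesis: refaarts → refaarets.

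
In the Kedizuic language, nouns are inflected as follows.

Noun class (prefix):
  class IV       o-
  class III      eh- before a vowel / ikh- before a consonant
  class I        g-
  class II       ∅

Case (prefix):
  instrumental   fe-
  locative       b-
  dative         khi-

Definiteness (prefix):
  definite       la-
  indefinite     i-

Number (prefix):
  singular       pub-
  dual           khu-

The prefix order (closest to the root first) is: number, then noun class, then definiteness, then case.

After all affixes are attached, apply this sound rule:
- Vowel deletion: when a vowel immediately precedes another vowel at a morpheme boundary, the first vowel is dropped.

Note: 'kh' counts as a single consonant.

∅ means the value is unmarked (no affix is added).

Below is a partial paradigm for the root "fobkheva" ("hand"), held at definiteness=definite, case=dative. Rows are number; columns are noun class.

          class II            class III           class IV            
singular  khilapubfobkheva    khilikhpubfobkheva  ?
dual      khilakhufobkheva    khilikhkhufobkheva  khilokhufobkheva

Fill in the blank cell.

Attach number singular pub- → pubfobkheva.
Attach noun class class IV o- → opubfobkheva.
Attach definiteness definite la- → laopubfobkheva.
Attach case dative khi- → khilaopubfobkheva.
Apply vowel deletion: khilaopubfobkheva → khilopubfobkheva.

khilopubfobkheva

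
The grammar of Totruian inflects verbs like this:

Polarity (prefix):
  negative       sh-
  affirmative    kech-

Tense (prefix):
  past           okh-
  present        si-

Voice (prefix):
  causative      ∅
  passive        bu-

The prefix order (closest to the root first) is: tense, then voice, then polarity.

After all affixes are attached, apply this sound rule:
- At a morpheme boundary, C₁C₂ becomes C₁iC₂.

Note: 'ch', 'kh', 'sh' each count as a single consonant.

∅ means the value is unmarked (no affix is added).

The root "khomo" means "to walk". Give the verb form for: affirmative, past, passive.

Attach tense past okh- → okhkhomo.
Attach voice passive bu- → buokhkhomo.
Attach polarity affirmative kech- → kechbuokhkhomo.
Apply epenthesis: kechbuokhkhomo → kechibuokhikhomo.

kechibuokhikhomo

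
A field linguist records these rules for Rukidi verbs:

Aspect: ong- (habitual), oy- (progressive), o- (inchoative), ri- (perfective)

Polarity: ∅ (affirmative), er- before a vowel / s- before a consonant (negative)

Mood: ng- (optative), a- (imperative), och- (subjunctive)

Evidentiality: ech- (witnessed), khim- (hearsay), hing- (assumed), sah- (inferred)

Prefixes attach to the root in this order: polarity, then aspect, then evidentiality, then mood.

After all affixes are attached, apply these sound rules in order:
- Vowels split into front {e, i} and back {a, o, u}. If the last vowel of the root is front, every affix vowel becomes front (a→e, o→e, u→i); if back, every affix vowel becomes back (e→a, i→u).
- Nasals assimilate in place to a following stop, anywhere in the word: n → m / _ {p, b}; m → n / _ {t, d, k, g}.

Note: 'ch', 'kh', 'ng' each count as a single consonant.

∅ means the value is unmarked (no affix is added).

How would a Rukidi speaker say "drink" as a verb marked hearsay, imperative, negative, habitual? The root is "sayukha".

akhumongssayukha

Attach polarity negative s- (before consonant 's') → ssayukha.
Attach aspect habitual ong- → ongssayukha.
Attach evidentiality hearsay khim- → khimongssayukha.
Attach mood imperative a- → akhimongssayukha.
Apply vowel harmony: akhimongssayukha → akhumongssayukha.
Nasal assimilation: no change.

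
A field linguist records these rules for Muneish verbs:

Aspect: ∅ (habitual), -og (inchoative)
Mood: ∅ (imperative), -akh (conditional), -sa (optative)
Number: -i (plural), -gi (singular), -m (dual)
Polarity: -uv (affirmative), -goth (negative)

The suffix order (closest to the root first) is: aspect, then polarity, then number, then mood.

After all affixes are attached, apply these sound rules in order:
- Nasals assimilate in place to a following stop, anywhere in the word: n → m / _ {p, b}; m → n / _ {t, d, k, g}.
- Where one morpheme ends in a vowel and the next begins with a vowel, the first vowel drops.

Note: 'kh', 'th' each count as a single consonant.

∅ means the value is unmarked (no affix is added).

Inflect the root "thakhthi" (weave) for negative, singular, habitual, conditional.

thakhthigothgakh

aspect = habitual: zero marking, form stays thakhthi.
Attach polarity negative -goth → thakhthigoth.
Attach number singular -gi → thakhthigothgi.
Attach mood conditional -akh → thakhthigothgiakh.
Nasal assimilation: no change.
Apply vowel deletion: thakhthigothgiakh → thakhthigothgakh.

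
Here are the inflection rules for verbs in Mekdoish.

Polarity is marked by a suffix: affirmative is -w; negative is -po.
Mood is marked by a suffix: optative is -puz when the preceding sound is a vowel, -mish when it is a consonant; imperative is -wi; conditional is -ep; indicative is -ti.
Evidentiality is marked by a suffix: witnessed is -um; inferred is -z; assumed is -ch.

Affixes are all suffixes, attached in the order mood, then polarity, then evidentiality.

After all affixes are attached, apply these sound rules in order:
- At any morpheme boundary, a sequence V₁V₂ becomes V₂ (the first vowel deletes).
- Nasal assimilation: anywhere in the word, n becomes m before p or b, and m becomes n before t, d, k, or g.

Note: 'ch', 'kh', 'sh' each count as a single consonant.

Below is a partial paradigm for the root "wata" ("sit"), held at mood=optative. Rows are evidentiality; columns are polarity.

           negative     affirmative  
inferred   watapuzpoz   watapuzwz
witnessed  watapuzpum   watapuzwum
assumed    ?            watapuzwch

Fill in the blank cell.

watapuzpoch

Attach mood optative -puz (after vowel 'a') → watapuz.
Attach polarity negative -po → watapuzpo.
Attach evidentiality assumed -ch → watapuzpoch.
Vowel deletion: no change.
Nasal assimilation: no change.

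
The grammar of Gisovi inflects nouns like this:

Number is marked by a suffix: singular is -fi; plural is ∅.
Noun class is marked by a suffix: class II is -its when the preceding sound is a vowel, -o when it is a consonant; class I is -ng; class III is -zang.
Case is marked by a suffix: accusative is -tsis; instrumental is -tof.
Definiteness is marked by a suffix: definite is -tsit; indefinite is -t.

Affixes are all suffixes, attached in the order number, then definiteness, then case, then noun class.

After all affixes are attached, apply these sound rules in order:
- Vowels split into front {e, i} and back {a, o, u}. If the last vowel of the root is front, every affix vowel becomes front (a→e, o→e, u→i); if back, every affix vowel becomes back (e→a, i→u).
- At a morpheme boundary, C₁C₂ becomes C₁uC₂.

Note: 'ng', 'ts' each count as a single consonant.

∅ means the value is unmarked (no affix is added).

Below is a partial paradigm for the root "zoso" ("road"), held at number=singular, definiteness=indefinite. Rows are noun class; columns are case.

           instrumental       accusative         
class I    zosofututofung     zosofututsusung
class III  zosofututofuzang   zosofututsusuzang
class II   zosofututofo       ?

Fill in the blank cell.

zosofututsuso

Attach number singular -fi → zosofi.
Attach definiteness indefinite -t → zosofit.
Attach case accusative -tsis → zosofittsis.
Attach noun class class II -o (after consonant 's') → zosofittsiso.
Apply vowel harmony: zosofittsiso → zosofuttsuso.
Apply epenthesis: zosofuttsuso → zosofututsuso.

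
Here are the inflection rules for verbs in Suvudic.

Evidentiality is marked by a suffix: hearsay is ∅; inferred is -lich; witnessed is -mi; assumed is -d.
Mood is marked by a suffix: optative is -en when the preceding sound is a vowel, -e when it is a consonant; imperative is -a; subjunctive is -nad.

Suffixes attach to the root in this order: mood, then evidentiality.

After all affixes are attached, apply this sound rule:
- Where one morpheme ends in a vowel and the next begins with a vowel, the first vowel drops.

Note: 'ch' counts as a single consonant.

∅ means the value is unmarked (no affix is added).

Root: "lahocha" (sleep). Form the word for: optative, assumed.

Attach mood optative -en (after vowel 'a') → lahochaen.
Attach evidentiality assumed -d → lahochaend.
Apply vowel deletion: lahochaend → lahochend.

lahochend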